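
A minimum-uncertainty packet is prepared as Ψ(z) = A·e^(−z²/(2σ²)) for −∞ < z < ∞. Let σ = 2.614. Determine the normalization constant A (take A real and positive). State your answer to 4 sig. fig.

Normalization requires ∫|Ψ|² dz = 1, integrated from −∞ to ∞.
With ∫_{−∞}^{∞} z^(2m) e^(−αz²) dz = (2m−1)!!·√π / (2^m α^(m+1/2)), the integral (without the A² prefactor) comes out to √(π)·σ.
Setting this equal to 1 gives A² = 1/(√(π)·σ).
Plugging in σ = 2.614 yields A = 0.46458.

A ≈ 0.4646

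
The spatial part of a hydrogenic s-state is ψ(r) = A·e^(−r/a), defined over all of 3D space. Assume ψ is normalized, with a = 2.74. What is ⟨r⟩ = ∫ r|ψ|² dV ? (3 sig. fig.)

⟨r⟩ ≈ 4.11

The expectation value is the |ψ|²-weighted average of r: ∫ r|ψ|² 4πr² dr.
Using ∫₀^∞ rⁿ e^(−αr) dr = n!/αⁿ⁺¹, since the A² factors cancel between numerator and denominator, ⟨r⟩ = 3·a/2.
With a = 2.74, ⟨r⟩ = 4.110.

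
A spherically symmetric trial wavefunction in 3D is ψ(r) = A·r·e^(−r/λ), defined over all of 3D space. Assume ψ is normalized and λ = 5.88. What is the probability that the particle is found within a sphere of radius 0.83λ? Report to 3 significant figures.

P ≈ 0.0271

With dV = 4πr²dr, the probability is ∫|ψ|² dV over r ≤ 0.83λ.
Normalization gives A² = 1/(3·π·λ^5).
In terms of u = r/λ (A², 4π and the length scale all cancel between numerator and denominator), P = [∫_{0}^{0.83} u^4·e^(-2·u) du] / [∫_{0}^{∞} u^4·e^(-2·u) du].
Using ∫ u^4·e^(-2·u) du = -(u^4/2 + u^3 + 3·u^2/2 + 3·u/2 + 3/4)·e^(-2·u), the numerator is ≈ 0.020355 and the denominator is 3/4.
The region integral divided by the full integral gives P = 0.02714.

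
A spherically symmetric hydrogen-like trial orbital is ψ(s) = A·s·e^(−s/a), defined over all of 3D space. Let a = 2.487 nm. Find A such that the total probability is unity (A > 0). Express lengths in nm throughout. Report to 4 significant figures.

A ≈ 0.03339 nm^(-5/2)

Normalization requires ∫|ψ|² 4πs² ds = 1, integrated from 0 to ∞.
The integral (without the A² prefactor) comes out to 3·π·a^5.
Hence A² = 1/[3·π·a^5].
Substituting a = 2.487 gives A² = 0.0011152, so A = 0.033395.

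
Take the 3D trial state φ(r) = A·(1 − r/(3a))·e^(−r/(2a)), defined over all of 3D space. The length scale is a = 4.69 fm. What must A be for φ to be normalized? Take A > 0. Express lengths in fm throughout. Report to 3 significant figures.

A ≈ 0.0340 fm^(-3/2)

Normalization requires ∫|φ|² 4πr² dr = 1, integrated from 0 to ∞.
(Spherical symmetry: dV = 4πr² dr.)
Recall ∫₀^∞ r^m e^(−r/β) dr = m!·β^(m+1), the integral (without the A² prefactor) comes out to 8·π·a^3/3.
So A² = (8·π·a^3/3)^(−1).
With a = 4.69: A² = 0.001157 and A = 0.03402.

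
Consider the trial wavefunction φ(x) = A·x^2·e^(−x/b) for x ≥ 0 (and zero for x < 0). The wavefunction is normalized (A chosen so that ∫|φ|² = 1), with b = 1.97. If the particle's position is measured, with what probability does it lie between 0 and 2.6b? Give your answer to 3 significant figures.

P ≈ 0.594

|φ|² is the probability density, so P = ∫_{0}^{2.6b} |φ|² dx.
Since A² = 1/(3·b^5/4), this is the region integral divided by the full normalization integral.
Substituting u = x/b, A² and the length scale cancel in the ratio: P = ∫_{0}^{2.6} u^4·e^(-2·u) du / ∫_{0}^{∞} u^4·e^(-2·u) du.
With ∫ u^4·e^(-2·u) du = -(u^4/2 + u^3 + 3·u^2/2 + 3·u/2 + 3/4)·e^(-2·u) + C, the region integral is ≈ 0.44540 and the full one is 3/4.
Evaluating gives P = 0.5939.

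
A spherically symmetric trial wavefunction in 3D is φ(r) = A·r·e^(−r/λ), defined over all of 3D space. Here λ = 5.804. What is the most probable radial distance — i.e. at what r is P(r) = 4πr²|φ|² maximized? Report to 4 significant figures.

r ≈ 11.61

The maximum of P(r) = 4πr²|φ|² occurs where its derivative vanishes.
This gives r = 2·λ.
With λ = 5.804, the most probable radial distance is 11.608.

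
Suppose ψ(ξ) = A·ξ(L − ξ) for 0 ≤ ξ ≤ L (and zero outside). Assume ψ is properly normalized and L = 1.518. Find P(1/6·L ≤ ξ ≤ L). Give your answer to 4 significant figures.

P ≈ 0.9645

|ψ|² is the probability density, so P = ∫_{1/6·L}^{L} |ψ|² dξ.
With A² fixed by ∫|ψ|² = 1, i.e. A² = (L^5/30)^(−1), substitute and integrate.
Substituting u = ξ/L, A² and the length scale cancel in the ratio: P = ∫_{1/6}^{1} u^2·(1 - u)^2 du / ∫_{0}^{1} u^2·(1 - u)^2 du.
With ∫ u^2·(1 - u)^2 du = u^3·(6·u^2 - 15·u + 10)/30 + C, the region integral is 125/3888 and the full one is 1/30.
The result is P = 625/648.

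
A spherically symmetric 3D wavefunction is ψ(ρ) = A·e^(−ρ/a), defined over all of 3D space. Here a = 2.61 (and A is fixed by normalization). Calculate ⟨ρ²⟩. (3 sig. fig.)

⟨ρ^2⟩ ≈ 20.4

The expectation value is the |ψ|²-weighted average of ρ^2: ∫ ρ^2|ψ|² 4πρ² dρ.
Using ∫₀^∞ ρⁿ e^(−αρ) dρ = n!/αⁿ⁺¹, since the A² factors cancel between numerator and denominator, ⟨ρ²⟩ = 3·a^2.
With a = 2.61, ⟨ρ^2⟩ = 20.44.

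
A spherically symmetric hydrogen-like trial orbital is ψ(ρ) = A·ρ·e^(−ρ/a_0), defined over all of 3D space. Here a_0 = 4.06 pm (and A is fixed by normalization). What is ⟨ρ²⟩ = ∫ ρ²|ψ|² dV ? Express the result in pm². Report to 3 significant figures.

The expectation value is the |ψ|²-weighted average of ρ^2: ∫ ρ^2|ψ|² 4πρ² dρ.
With ∫₀^∞ ρ^6 e^(−αρ) dρ = 6!/α^7, evaluating both integrals, ⟨ρ²⟩ = 15·a_0^2/2.
Putting a_0 = 4.06 gives 123.6.

⟨ρ^2⟩ ≈ 124 pm^2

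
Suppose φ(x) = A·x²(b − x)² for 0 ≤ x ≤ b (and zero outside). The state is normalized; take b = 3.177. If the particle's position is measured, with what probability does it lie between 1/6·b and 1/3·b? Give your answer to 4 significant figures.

P ≈ 0.1359

|φ|² is the probability density, so P = ∫_{1/6·b}^{1/3·b} |φ|² dx.
Since A² = 1/(b^9/630), this is the region integral divided by the full normalization integral.
Let u = x/b; then A² and the length scale cancel, so P = ∫_{1/6}^{1/3} u^4·(1 - u)^4 du ÷ ∫_{0}^{1} u^4·(1 - u)^4 du.
With ∫ u^4·(1 - u)^4 du = u^5·(70·u^4 - 315·u^3 + 540·u^2 - 420·u + 126)/630 + C, the region integral is ≈ 0.000215708 and the full one is 1/630.
Taking the ratio, P = 0.13590.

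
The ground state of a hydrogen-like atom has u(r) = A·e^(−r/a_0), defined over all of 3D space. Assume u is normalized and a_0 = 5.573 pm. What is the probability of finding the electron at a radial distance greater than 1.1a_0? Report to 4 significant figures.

With dV = 4πr²dr, the probability is ∫|u|² dV over r > 1.1a_0.
A² is fixed by ∫₀^∞ 4πr²|u|² dr = 1, i.e. A² = (π·a_0^3)^(−1).
Let t = r/a_0; then A², 4π and the length scale all cancel, so P = ∫_{1.1}^{∞} t^2·e^(-2·t) dt ÷ ∫_{0}^{∞} t^2·e^(-2·t) dt.
An antiderivative of t^2·e^(-2·t) is -(2·t^2 + 2·t + 1)·e^(-2·t)/4; evaluating from 1.1 to ∞ gives 281·e^(-11/5)/200, while the full integral is 1/4.
The region integral divided by the full integral gives P = 0.62271.

P ≈ 0.6227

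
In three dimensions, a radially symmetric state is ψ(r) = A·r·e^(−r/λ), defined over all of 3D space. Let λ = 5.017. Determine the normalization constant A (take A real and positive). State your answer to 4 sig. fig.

A ≈ 0.005778

Require ∫ |ψ|² 4πr² dr = 1 over the whole domain.
The angular integral contributes 4π, leaving ∫₀^∞ r²|ψ|² dr.
With ∫₀^∞ r^4 e^(−αr) dr = 4!/α^5, ∫|ψ|² 4πr² dr = A²·(3·π·λ^5).
So A² = (3·π·λ^5)^(−1).
With λ = 5.017: A² = 0.000033382 and A = 0.0057777.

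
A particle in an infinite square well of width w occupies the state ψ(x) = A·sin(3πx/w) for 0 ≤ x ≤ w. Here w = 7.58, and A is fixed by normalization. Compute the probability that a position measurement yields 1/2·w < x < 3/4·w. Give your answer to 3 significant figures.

P ≈ 0.197

The probability is P = ∫ |ψ|² dx over [1/2·w, 3/4·w].
Since A² = 1/(w/2), this is the region integral divided by the full normalization integral.
Substituting u = x/w, A² and the length scale cancel in the ratio: P = ∫_{1/2}^{3/4} sin(3·π·u)^2 du / ∫_{0}^{1} sin(3·π·u)^2 du.
Using ∫ sin(3·π·u)^2 du = u/2 - sin(6·π·u)/(12·π), the numerator is 1/8 - 1/(12·π) and the denominator is 1/2.
Evaluating gives P = (-2 + 3·π)/(12·π).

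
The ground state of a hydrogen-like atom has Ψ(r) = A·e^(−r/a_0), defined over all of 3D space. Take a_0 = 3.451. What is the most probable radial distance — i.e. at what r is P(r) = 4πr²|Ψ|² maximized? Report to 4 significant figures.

Differentiate P(r) = 4πr²|Ψ|² with respect to r and set to zero.
This gives r = a_0.
With a_0 = 3.451, the most probable radial distance is 3.4510.

r ≈ 3.451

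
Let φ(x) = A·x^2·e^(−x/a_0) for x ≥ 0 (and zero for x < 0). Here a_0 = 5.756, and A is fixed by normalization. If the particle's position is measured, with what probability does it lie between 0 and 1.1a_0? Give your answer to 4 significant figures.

P ≈ 0.07250

|φ|² is the probability density, so P = ∫_{0}^{1.1a_0} |φ|² dx.
The normalization integral ∫|φ|²dx over the whole domain equals 3·a_0^5/4·A², and A² cancels in the ratio.
In terms of u = x/a_0 (A² and the length scale cancel between numerator and denominator), P = [∫_{0}^{1.1} u^4·e^(-2·u) du] / [∫_{0}^{∞} u^4·e^(-2·u) du].
With ∫ u^4·e^(-2·u) du = -(u^4/2 + u^3 + 3·u^2/2 + 3·u/2 + 3/4)·e^(-2·u) + C, the region integral is ≈ 0.0543722 and the full one is 3/4.
Evaluating gives P = 0.072496.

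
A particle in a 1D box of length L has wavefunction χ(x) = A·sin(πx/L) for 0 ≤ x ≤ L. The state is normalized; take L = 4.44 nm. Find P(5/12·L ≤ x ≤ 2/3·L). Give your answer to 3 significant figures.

P = ∫_{5/12·L}^{2/3·L} |χ(x)|² dx.
The normalization integral ∫|χ|²dx over the whole domain equals L/2·A², and A² cancels in the ratio.
Let u = x/L; then A² and the length scale cancel, so P = ∫_{5/12}^{2/3} sin(π·u)^2 du ÷ ∫_{0}^{1} sin(π·u)^2 du.
An antiderivative of sin(π·u)^2 is u/2 - sin(2·π·u)/(4·π); evaluating from 5/12 to 2/3 gives 1/(8·π) + √(3)/(8·π) + 1/8, while the full integral is 1/2.
The result is P = (1 + √(3) + π)/(4·π).

P ≈ 0.467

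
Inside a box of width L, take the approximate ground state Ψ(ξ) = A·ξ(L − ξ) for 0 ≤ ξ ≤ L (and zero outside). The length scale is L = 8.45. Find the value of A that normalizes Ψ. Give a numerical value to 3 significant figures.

The normalization condition is ∫|Ψ|² dξ = 1 from 0 to L.
∫|Ψ|² dξ = A²·(L^5/30).
Substituting L = 8.45 gives A² = 0.0006964, so A = 0.02639.

A ≈ 0.0264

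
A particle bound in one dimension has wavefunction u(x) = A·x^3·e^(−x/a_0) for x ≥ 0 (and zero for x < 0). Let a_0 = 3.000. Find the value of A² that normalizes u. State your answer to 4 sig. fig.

A^2 ≈ 0.00008129

We need A² ∫|f|² dx = 1, taking the integral from 0 to ∞.
∫|u|² dx = A²·(45·a_0^7/8).
So A² = (45·a_0^7/8)^(−1).
Substituting a_0 = 3.000 gives A² = 0.000081288, so A = 0.0090160.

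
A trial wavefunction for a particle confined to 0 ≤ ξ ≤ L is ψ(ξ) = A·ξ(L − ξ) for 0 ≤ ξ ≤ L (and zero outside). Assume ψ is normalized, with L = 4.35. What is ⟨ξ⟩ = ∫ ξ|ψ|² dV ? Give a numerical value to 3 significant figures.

⟨ξ⟩ ≈ 2.18

The expectation value is the |ψ|²-weighted average of ξ: ∫ ξ|ψ|² dξ.
The ratio of the moment integral to the normalization integral gives ⟨ξ⟩ = L/2.
Putting L = 4.35 gives 2.175.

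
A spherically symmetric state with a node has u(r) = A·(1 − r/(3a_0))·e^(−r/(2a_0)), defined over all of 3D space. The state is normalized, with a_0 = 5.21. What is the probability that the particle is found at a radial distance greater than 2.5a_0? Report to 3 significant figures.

P ≈ 0.651

Integrate the radial probability density 4πr²|u|² over r > 2.5a_0.
The full normalization integral is A²·[8·π·a_0^3/3] = 1, fixing A².
In terms of t = r/a_0 (A², 4π and the length scale all cancel between numerator and denominator), P = [∫_{2.5}^{∞} t^2·(1 - t/3)^2·e^(-t) dt] / [∫_{0}^{∞} t^2·(1 - t/3)^2·e^(-t) dt].
An antiderivative of t^2·(1 - t/3)^2·e^(-t) is (-t^4 + 2·t^3 - 3·t^2 - 6·t - 6)·e^(-t)/9; evaluating from 2.5 to ∞ gives 761·e^(-5/2)/144, while the full integral is 2/3.
Taking the ratio yields P = 0.6507.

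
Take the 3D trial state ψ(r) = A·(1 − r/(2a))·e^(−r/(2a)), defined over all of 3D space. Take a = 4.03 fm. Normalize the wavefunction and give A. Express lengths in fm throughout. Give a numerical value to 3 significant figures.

The normalization condition is ∫|ψ|² 4πr² dr = 1 from 0 to ∞.
In 3D with spherical symmetry the volume element is 4πr² dr.
Recall ∫₀^∞ r^m e^(−r/β) dr = m!·β^(m+1), carrying out the integral gives A² · 8·π·a^3.
Plugging in a = 4.03 yields A = 0.02466.

A ≈ 0.0247 fm^(-3/2)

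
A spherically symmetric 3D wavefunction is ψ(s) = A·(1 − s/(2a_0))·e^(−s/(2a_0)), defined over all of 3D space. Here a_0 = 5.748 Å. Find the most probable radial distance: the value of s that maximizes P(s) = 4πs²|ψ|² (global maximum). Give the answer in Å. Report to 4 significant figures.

s ≈ 30.10 Å

Differentiate P(s) = 4πs²|ψ|² with respect to s and set to zero.
This gives s = a_0·(√(5) + 3).
With a_0 = 5.748, the most probable radial distance is 30.097 Å.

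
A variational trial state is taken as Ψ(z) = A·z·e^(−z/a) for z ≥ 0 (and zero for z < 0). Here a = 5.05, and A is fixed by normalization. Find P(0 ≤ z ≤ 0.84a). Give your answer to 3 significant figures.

P = ∫_{0}^{0.84a} |Ψ(z)|² dz.
Since A² = 1/(a^3/4), this is the region integral divided by the full normalization integral.
Let u = z/a; then A² and the length scale cancel, so P = ∫_{0}^{0.84} u^2·e^(-2·u) du ÷ ∫_{0}^{∞} u^2·e^(-2·u) du.
With ∫ u^2·e^(-2·u) du = -(2·u^2 + 2·u + 1)·e^(-2·u)/4 + C, the region integral is 1/4 - 2557·e^(-42/25)/2500 and the full one is 1/4.
Taking the ratio, P = 0.2375.

P ≈ 0.238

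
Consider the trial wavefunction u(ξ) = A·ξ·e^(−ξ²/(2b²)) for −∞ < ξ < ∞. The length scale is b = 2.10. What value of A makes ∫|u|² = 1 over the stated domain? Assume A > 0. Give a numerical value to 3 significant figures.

Require ∫ |u|² dξ = 1 over the whole domain.
The integral (without the A² prefactor) comes out to √(π)·b^3/2.
So A² = (√(π)·b^3/2)^(−1).
Substituting b = 2.10 gives A² = 0.1218, so A = 0.3491.

A ≈ 0.349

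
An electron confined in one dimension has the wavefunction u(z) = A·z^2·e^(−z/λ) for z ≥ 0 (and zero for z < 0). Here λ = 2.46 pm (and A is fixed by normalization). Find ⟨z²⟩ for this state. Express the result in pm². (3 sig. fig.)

⟨z^2⟩ ≈ 45.4 pm^2

⟨z²⟩ = ∫ z^2 |u|² dz over the full domain.
The ratio of the moment integral to the normalization integral gives ⟨z²⟩ = 15·λ^2/2.
With λ = 2.46, ⟨z^2⟩ = 45.39.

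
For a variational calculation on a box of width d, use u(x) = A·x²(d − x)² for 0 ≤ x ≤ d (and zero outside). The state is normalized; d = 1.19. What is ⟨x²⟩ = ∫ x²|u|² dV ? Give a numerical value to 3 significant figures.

The expectation value is the |u|²-weighted average of x^2: ∫ x^2|u|² dx.
Expanding the polynomial and integrating term by term, since the A² factors cancel between numerator and denominator, ⟨x²⟩ = 3·d^2/11.
With d = 1.19, ⟨x^2⟩ = 0.3862.

⟨x^2⟩ ≈ 0.386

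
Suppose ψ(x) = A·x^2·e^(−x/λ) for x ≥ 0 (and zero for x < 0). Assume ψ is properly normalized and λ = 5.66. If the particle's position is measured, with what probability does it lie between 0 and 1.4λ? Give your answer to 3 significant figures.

P ≈ 0.152

The probability is P = ∫ |ψ|² dx over [0, 1.4λ].
The normalization integral ∫|ψ|²dx over the whole domain equals 3·λ^5/4·A², and A² cancels in the ratio.
Let u = x/λ; then A² and the length scale cancel, so P = ∫_{0}^{1.4} u^4·e^(-2·u) du ÷ ∫_{0}^{∞} u^4·e^(-2·u) du.
Using ∫ u^4·e^(-2·u) du = -(u^4/2 + u^3 + 3·u^2/2 + 3·u/2 + 3/4)·e^(-2·u), the numerator is ≈ 0.11424 and the denominator is 3/4.
This works out to P = 0.1523.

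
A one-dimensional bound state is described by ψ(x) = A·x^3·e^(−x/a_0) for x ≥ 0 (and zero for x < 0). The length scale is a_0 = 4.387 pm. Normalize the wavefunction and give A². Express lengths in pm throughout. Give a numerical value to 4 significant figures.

A^2 ≈ 0.000005685 pm^(-7)

Normalization requires ∫|ψ|² dx = 1, integrated from 0 to ∞.
The integral (without the A² prefactor) comes out to 45·a_0^7/8.
Hence A² = 1/[45·a_0^7/8].
With a_0 = 4.387: A² = 0.0000056847 and A = 0.0023843.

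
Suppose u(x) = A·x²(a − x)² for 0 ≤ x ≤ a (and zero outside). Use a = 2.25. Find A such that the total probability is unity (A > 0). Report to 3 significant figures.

A ≈ 0.653

The normalization condition is ∫|u|² dx = 1 from 0 to a.
Expanding the polynomial and integrating term by term, ∫|u|² dx = A²·(a^9/630).
Plugging in a = 2.25 yields A = 0.6529.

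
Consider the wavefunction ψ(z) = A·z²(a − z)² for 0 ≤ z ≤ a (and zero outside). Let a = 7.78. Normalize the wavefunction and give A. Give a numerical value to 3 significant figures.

A ≈ 0.00246

We need A² ∫|f|² dz = 1, taking the integral from 0 to a.
Expanding the polynomial and integrating term by term, carrying out the integral gives A² · a^9/630.
So A² = (a^9/630)^(−1).
With a = 7.78: A² = 0.000006033 and A = 0.002456.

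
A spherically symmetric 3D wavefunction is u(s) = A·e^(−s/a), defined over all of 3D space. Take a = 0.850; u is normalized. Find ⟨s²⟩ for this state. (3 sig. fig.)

⟨s^2⟩ ≈ 2.17

The expectation value is the |u|²-weighted average of s^2: ∫ s^2|u|² 4πs² ds.
Using ∫₀^∞ sⁿ e^(−αs) ds = n!/αⁿ⁺¹, since the A² factors cancel between numerator and denominator, ⟨s²⟩ = 3·a^2.
Putting a = 0.850 gives 2.168.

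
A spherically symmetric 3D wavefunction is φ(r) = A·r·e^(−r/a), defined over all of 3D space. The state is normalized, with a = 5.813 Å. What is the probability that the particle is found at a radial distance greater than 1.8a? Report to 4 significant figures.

P ≈ 0.7064

Integrate the radial probability density 4πr²|φ|² over r > 1.8a.
Normalization gives A² = 1/(3·π·a^5).
Let u = r/a; then A², 4π and the length scale all cancel, so P = ∫_{1.8}^{∞} u^4·e^(-2·u) du ÷ ∫_{0}^{∞} u^4·e^(-2·u) du.
With ∫ u^4·e^(-2·u) du = -(u^4/2 + u^3 + 3·u^2/2 + 3·u/2 + 3/4)·e^(-2·u) + C, the region integral is ≈ 0.529829 and the full one is 3/4.
This evaluates to P = 0.70644.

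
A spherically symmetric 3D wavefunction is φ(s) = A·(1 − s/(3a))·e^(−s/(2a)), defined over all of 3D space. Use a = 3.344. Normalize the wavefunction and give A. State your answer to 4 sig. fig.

A ≈ 0.05650

We need A² ∫|f|² 4πs² ds = 1, taking the integral from 0 to ∞.
In 3D with spherical symmetry the volume element is 4πs² ds.
The integral (without the A² prefactor) comes out to 8·π·a^3/3.
Setting this equal to 1 gives A² = 1/(8·π·a^3/3).
With a = 3.344: A² = 0.0031921 and A = 0.056499.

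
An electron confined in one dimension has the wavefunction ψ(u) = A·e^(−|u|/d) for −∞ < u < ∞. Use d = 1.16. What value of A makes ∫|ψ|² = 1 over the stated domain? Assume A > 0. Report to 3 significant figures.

Require ∫ |ψ|² du = 1 over the whole domain.
Recall ∫₀^∞ u^m e^(−u/β) du = m!·β^(m+1), carrying out the integral gives A² · d.
So A² = (d)^(−1).
With d = 1.16: A² = 0.8621 and A = 0.9285.

A ≈ 0.928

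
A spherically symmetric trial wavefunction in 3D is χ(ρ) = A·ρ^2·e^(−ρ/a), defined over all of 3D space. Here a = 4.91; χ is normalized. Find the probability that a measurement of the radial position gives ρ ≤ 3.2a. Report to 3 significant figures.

With dV = 4πρ²dρ, the probability is ∫|χ|² dV over ρ ≤ 3.2a.
The full normalization integral is A²·[45·π·a^7/2] = 1, fixing A².
Substituting u = ρ/a, A², 4π and the length scale all cancel in the ratio: P = ∫_{0}^{3.2} u^6·e^(-2·u) du / ∫_{0}^{∞} u^6·e^(-2·u) du.
An antiderivative of u^6·e^(-2·u) is -(4·u^6 + 12·u^5 + 30·u^4 + 60·u^3 + 90·u^2 + 90·u + 45)·e^(-2·u)/8; evaluating from 0 to 3.2 gives ≈ 2.5744, while the full integral is 45/8.
The region integral divided by the full integral gives P = 0.4577.

P ≈ 0.458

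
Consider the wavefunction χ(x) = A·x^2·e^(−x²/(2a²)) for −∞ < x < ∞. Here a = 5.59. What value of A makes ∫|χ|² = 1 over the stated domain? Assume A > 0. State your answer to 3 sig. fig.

A ≈ 0.0117

Require ∫ |χ|² dx = 1 over the whole domain.
Differentiating ∫e^(−αx²) dx = √(π/α) under α to get the higher moments, carrying out the integral gives A² · 3·√(π)·a^5/4.
Hence A² = 1/[3·√(π)·a^5/4].
With a = 5.59: A² = 0.0001378 and A = 0.01174.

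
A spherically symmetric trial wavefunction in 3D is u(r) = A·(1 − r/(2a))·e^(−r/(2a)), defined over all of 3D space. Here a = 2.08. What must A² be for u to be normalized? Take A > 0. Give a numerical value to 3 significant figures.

A^2 ≈ 0.00442

We need A² ∫|f|² 4πr² dr = 1, taking the integral from 0 to ∞.
The integral (without the A² prefactor) comes out to 8·π·a^3.
So A² = (8·π·a^3)^(−1).
Plugging in a = 2.08 yields A = 0.06649.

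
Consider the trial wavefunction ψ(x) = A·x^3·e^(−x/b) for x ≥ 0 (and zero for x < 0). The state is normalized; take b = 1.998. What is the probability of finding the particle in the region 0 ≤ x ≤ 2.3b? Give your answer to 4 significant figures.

P ≈ 0.1820

|ψ|² is the probability density, so P = ∫_{0}^{2.3b} |ψ|² dx.
The normalization integral ∫|ψ|²dx over the whole domain equals 45·b^7/8·A², and A² cancels in the ratio.
Let u = x/b; then A² and the length scale cancel, so P = ∫_{0}^{2.3} u^6·e^(-2·u) du ÷ ∫_{0}^{∞} u^6·e^(-2·u) du.
Using ∫ u^6·e^(-2·u) du = -(4·u^6 + 12·u^5 + 30·u^4 + 60·u^3 + 90·u^2 + 90·u + 45)·e^(-2·u)/8, the numerator is ≈ 1.02359 and the denominator is 45/8.
Taking the ratio, P = 0.18197.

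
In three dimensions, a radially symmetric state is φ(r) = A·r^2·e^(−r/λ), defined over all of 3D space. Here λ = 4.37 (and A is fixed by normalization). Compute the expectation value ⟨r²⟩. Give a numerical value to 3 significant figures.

⟨r^2⟩ ≈ 267

By definition ⟨r²⟩ = ∫ r^2 |φ(r)|² 4πr² dr.
Using ∫₀^∞ rⁿ e^(−αr) dr = n!/αⁿ⁺¹, since the A² factors cancel between numerator and denominator, ⟨r²⟩ = 14·λ^2.
With λ = 4.37, ⟨r^2⟩ = 267.4.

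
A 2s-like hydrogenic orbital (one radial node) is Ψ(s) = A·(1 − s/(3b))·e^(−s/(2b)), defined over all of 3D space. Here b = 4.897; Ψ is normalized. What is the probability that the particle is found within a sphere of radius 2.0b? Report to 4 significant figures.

Integrate the radial probability density 4πs²|Ψ|² over s ≤ 2.0b.
Normalization gives A² = 1/(8·π·b^3/3).
In terms of u = s/b (A², 4π and the length scale all cancel between numerator and denominator), P = [∫_{0}^{2.0} u^2·(1 - u/3)^2·e^(-u) du] / [∫_{0}^{∞} u^2·(1 - u/3)^2·e^(-u) du].
An antiderivative of u^2·(1 - u/3)^2·e^(-u) is (-u^4 + 2·u^3 - 3·u^2 - 6·u - 6)·e^(-u)/9; evaluating from 0 to 2.0 gives 2/3 - 10·e^(-2)/3, while the full integral is 2/3.
The region integral divided by the full integral gives P = 0.32332.

P ≈ 0.3233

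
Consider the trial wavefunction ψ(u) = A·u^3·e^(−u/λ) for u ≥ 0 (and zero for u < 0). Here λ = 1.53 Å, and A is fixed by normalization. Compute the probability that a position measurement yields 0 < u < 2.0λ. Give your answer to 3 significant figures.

P ≈ 0.111

|ψ|² is the probability density, so P = ∫_{0}^{2.0λ} |ψ|² du.
The normalization integral ∫|ψ|²du over the whole domain equals 45·λ^7/8·A², and A² cancels in the ratio.
In terms of t = u/λ (A² and the length scale cancel between numerator and denominator), P = [∫_{0}^{2.0} t^6·e^(-2·t) dt] / [∫_{0}^{∞} t^6·e^(-2·t) dt].
Using ∫ t^6·e^(-2·t) dt = -(4·t^6 + 12·t^5 + 30·t^4 + 60·t^3 + 90·t^2 + 90·t + 45)·e^(-2·t)/8, the numerator is 45/8 - 2185·e^(-4)/8 and the denominator is 45/8.
This works out to P = 0.1107.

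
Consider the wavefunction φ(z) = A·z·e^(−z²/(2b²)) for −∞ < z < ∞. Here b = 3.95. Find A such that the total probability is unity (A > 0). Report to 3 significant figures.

A ≈ 0.135

The normalization condition is ∫|φ|² dz = 1 from −∞ to ∞.
∫|φ|² dz = A²·(√(π)·b^3/2).
Setting this equal to 1 gives A² = 1/(√(π)·b^3/2).
Plugging in b = 3.95 yields A = 0.1353.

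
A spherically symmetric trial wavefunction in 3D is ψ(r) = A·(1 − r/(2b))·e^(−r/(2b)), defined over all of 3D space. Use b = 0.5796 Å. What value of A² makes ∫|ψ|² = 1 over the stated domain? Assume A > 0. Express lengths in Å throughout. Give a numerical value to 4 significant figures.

Normalization requires ∫|ψ|² 4πr² dr = 1, integrated from 0 to ∞.
With ψ = A·(1 − r/(2b))·e^(−r/(2b)), the integral evaluates to A²·[8·π·b^3].
Hence A² = 1/[8·π·b^3].
With b = 0.5796: A² = 0.20435 and A = 0.45205.

A^2 ≈ 0.2044 Å^(-3)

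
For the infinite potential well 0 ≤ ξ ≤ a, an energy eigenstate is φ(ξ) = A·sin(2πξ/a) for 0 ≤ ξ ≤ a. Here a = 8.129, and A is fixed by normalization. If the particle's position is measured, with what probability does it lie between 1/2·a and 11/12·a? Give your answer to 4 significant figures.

P ≈ 0.4856

P = ∫_{1/2·a}^{11/12·a} |φ(ξ)|² dξ.
Since A² = 1/(a/2), this is the region integral divided by the full normalization integral.
In terms of u = ξ/a (A² and the length scale cancel between numerator and denominator), P = [∫_{1/2}^{11/12} sin(2·π·u)^2 du] / [∫_{0}^{1} sin(2·π·u)^2 du].
Using ∫ sin(2·π·u)^2 du = u/2 - sin(4·π·u)/(8·π), the numerator is √(3)/(16·π) + 5/24 and the denominator is 1/2.
This works out to P = √(3)/(8·π) + 5/12.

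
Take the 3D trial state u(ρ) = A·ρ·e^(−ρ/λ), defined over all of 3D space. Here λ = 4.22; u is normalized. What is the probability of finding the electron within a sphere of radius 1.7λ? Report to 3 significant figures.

P ≈ 0.256

Integrate the radial probability density 4πρ²|u|² over ρ ≤ 1.7λ.
A² is fixed by ∫₀^∞ 4πρ²|u|² dρ = 1, i.e. A² = (3·π·λ^5)^(−1).
Substituting t = ρ/λ, A², 4π and the length scale all cancel in the ratio: P = ∫_{0}^{1.7} t^4·e^(-2·t) dt / ∫_{0}^{∞} t^4·e^(-2·t) dt.
Using ∫ t^4·e^(-2·t) dt = -(t^4/2 + t^3 + 3·t^2/2 + 3·t/2 + 3/4)·e^(-2·t), the numerator is ≈ 0.19186 and the denominator is 3/4.
This evaluates to P = 0.2558.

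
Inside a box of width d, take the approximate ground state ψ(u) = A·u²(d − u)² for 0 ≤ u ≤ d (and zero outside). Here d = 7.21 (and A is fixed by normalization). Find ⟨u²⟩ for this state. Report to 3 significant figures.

⟨u^2⟩ ≈ 14.2

By definition ⟨u²⟩ = ∫ u^2 |ψ(u)|² du.
Expanding the polynomial and integrating term by term, evaluating both integrals, ⟨u²⟩ = 3·d^2/11.
Putting d = 7.21 gives 14.18.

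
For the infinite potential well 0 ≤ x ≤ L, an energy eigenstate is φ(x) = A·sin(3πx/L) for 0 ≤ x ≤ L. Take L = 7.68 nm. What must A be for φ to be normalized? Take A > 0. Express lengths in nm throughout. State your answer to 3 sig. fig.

A ≈ 0.510 nm^(-1/2)

Require ∫ |φ|² dx = 1 over the whole domain.
With ∫₀^L sin²(nπx/L) dx = L/2, the integral (without the A² prefactor) comes out to L/2.
With L = 7.68: A² = 0.2604 and A = 0.5103.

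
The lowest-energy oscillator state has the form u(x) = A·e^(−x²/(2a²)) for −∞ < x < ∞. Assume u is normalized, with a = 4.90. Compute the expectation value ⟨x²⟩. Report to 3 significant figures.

The expectation value is the |u|²-weighted average of x^2: ∫ x^2|u|² dx.
The ratio of the moment integral to the normalization integral gives ⟨x²⟩ = a^2/2.
Putting a = 4.90 gives 12.01.

⟨x^2⟩ ≈ 12.0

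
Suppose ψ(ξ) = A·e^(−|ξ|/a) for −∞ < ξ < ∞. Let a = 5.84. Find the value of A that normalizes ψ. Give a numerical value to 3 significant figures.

We need A² ∫|f|² dξ = 1, taking the integral from −∞ to ∞.
With ψ = A·e^(−|ξ|/a), the integral evaluates to A²·[a].
With a = 5.84: A² = 0.1712 and A = 0.4138.

A ≈ 0.414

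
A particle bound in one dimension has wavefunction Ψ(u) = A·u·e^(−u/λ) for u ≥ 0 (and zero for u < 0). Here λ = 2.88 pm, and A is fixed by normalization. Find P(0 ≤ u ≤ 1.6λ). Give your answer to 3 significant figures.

P ≈ 0.620

The probability is P = ∫ |Ψ|² du over [0, 1.6λ].
With A² fixed by ∫|Ψ|² = 1, i.e. A² = (λ^3/4)^(−1), substitute and integrate.
Substituting t = u/λ, A² and the length scale cancel in the ratio: P = ∫_{0}^{1.6} t^2·e^(-2·t) dt / ∫_{0}^{∞} t^2·e^(-2·t) dt.
An antiderivative of t^2·e^(-2·t) is -(2·t^2 + 2·t + 1)·e^(-2·t)/4; evaluating from 0 to 1.6 gives 1/4 - 233·e^(-16/5)/100, while the full integral is 1/4.
Taking the ratio, P = 0.6201.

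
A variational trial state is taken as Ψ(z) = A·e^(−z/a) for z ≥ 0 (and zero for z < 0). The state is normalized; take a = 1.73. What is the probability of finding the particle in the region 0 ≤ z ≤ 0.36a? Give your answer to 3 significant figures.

The probability is P = ∫ |Ψ|² dz over [0, 0.36a].
Since A² = 1/(a/2), this is the region integral divided by the full normalization integral.
Substituting u = z/a, A² and the length scale cancel in the ratio: P = ∫_{0}^{0.36} e^(-2·u) du / ∫_{0}^{∞} e^(-2·u) du.
Using ∫ e^(-2·u) du = -e^(-2·u)/2, the numerator is 1/2 - e^(-18/25)/2 and the denominator is 1/2.
This works out to P = 0.5132.

P ≈ 0.513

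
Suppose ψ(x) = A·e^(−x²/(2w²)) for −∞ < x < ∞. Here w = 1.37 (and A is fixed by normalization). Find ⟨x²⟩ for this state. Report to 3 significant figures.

⟨x^2⟩ ≈ 0.938

⟨x²⟩ = ∫ x^2 |ψ|² dx over the full domain.
Differentiating ∫e^(−αx²) dx = √(π/α) under α to get the higher moments, since the A² factors cancel between numerator and denominator, ⟨x²⟩ = w^2/2.
Putting w = 1.37 gives 0.9385.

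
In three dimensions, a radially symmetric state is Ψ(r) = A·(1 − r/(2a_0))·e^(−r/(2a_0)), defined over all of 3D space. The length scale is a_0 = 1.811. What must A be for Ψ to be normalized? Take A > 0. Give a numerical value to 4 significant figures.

A ≈ 0.08185

The normalization condition is ∫|Ψ|² 4πr² dr = 1 from 0 to ∞.
Using ∫₀^∞ rⁿ e^(−αr) dr = n!/αⁿ⁺¹, ∫|Ψ|² 4πr² dr = A²·(8·π·a_0^3).
So A² = (8·π·a_0^3)^(−1).
Substituting a_0 = 1.811 gives A² = 0.0066989, so A = 0.081847.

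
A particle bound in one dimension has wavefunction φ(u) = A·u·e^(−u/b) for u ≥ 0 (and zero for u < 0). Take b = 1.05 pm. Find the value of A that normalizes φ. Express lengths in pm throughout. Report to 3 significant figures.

A ≈ 1.86 pm^(-3/2)

The normalization condition is ∫|φ|² du = 1 from 0 to ∞.
The integral (without the A² prefactor) comes out to b^3/4.
Plugging in b = 1.05 yields A = 1.859.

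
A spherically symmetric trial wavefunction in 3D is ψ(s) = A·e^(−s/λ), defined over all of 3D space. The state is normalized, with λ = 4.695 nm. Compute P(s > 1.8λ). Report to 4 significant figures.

P ≈ 0.3027

P = ∫ |ψ|² 4πs² ds over s > 1.8λ.
A² is fixed by ∫₀^∞ 4πs²|ψ|² ds = 1, i.e. A² = (π·λ^3)^(−1).
In terms of u = s/λ (A², 4π and the length scale all cancel between numerator and denominator), P = [∫_{1.8}^{∞} u^2·e^(-2·u) du] / [∫_{0}^{∞} u^2·e^(-2·u) du].
With ∫ u^2·e^(-2·u) du = -(2·u^2 + 2·u + 1)·e^(-2·u)/4 + C, the region integral is 277·e^(-18/5)/100 and the full one is 1/4.
This evaluates to P = 0.30275.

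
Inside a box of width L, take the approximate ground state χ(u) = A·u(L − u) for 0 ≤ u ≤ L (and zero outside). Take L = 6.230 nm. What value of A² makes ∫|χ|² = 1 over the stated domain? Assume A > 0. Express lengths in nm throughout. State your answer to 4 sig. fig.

We need A² ∫|f|² du = 1, taking the integral from 0 to L.
Carrying out the integral gives A² · L^5/30.
So A² = (L^5/30)^(−1).
Substituting L = 6.230 gives A² = 0.0031965, so A = 0.056538.

A^2 ≈ 0.003197 nm^(-5)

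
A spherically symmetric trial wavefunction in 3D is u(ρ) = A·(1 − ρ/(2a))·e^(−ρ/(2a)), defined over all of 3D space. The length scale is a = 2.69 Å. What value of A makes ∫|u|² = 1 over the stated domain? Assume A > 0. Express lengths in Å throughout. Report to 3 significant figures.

A ≈ 0.0452 Å^(-3/2)

We need A² ∫|f|² 4πρ² dρ = 1, taking the integral from 0 to ∞.
(Spherical symmetry: dV = 4πρ² dρ.)
Using ∫₀^∞ ρⁿ e^(−αρ) dρ = n!/αⁿ⁺¹, carrying out the integral gives A² · 8·π·a^3.
With a = 2.69: A² = 0.002044 and A = 0.04521.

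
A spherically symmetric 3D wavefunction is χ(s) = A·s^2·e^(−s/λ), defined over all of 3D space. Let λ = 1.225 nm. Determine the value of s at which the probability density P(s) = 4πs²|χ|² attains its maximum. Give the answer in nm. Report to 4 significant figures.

s ≈ 3.675 nm

The maximum of P(s) = 4πs²|χ|² occurs where its derivative vanishes.
Solving yields s = 3·λ.
With λ = 1.225, the most probable radial distance is 3.6750 nm.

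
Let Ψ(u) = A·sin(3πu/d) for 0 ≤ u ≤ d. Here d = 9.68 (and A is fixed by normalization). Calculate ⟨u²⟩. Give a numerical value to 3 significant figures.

By definition ⟨u²⟩ = ∫ u^2 |Ψ(u)|² du.
With ∫₀^d sin²(nπu/d) du = d/2, the ratio of the moment integral to the normalization integral gives ⟨u²⟩ = -d^2/(18·π^2) + d^2/3.
With d = 9.68, ⟨u^2⟩ = 30.71.

⟨u^2⟩ ≈ 30.7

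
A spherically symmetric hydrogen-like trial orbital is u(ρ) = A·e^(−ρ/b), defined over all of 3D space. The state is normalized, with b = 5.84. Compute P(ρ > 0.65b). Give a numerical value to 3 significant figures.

P ≈ 0.857

With dV = 4πρ²dρ, the probability is ∫|u|² dV over ρ > 0.65b.
The full normalization integral is A²·[π·b^3] = 1, fixing A².
Let t = ρ/b; then A², 4π and the length scale all cancel, so P = ∫_{0.65}^{∞} t^2·e^(-2·t) dt ÷ ∫_{0}^{∞} t^2·e^(-2·t) dt.
Using ∫ t^2·e^(-2·t) dt = -(2·t^2 + 2·t + 1)·e^(-2·t)/4, the numerator is 629·e^(-13/10)/800 and the denominator is 1/4.
This evaluates to P = 0.8571.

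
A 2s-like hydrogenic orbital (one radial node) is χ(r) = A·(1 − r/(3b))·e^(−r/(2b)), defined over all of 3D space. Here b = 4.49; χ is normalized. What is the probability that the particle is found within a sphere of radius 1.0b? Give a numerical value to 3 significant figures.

With dV = 4πr²dr, the probability is ∫|χ|² dV over r ≤ 1.0b.
Normalization gives A² = 1/(8·π·b^3/3).
In terms of u = r/b (A², 4π and the length scale all cancel between numerator and denominator), P = [∫_{0}^{1.0} u^2·(1 - u/3)^2·e^(-u) du] / [∫_{0}^{∞} u^2·(1 - u/3)^2·e^(-u) du].
Using ∫ u^2·(1 - u/3)^2·e^(-u) du = (-u^4 + 2·u^3 - 3·u^2 - 6·u - 6)·e^(-u)/9, the numerator is 2/3 - 14·e^(-1)/9 and the denominator is 2/3.
This evaluates to P = 0.1416.

P ≈ 0.142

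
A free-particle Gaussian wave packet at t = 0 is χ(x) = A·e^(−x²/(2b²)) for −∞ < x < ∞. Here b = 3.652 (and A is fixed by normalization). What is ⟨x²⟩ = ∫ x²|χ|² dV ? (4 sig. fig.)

⟨x^2⟩ ≈ 6.669

By definition ⟨x²⟩ = ∫ x^2 |χ(x)|² dx.
With ∫_{−∞}^{∞} x^(2m) e^(−αx²) dx = (2m−1)!!·√π / (2^m α^(m+1/2)), since the A² factors cancel between numerator and denominator, ⟨x²⟩ = b^2/2.
With b = 3.652, ⟨x^2⟩ = 6.6686.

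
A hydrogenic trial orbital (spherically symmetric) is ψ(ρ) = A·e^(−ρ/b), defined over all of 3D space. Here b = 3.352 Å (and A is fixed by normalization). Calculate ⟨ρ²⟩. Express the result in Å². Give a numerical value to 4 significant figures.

⟨ρ^2⟩ ≈ 33.71 Å^2

By definition ⟨ρ²⟩ = ∫ ρ^2 |ψ(ρ)|² 4πρ² dρ.
With ∫₀^∞ ρ^4 e^(−αρ) dρ = 4!/α^5, evaluating both integrals, ⟨ρ²⟩ = 3·b^2.
With b = 3.352, ⟨ρ^2⟩ = 33.708.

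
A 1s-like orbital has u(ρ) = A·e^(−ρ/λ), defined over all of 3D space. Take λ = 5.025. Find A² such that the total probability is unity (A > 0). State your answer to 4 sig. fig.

We need A² ∫|f|² 4πρ² dρ = 1, taking the integral from 0 to ∞.
The angular integral contributes 4π, leaving ∫₀^∞ ρ²|u|² dρ.
Using ∫₀^∞ ρⁿ e^(−αρ) dρ = n!/αⁿ⁺¹, with u = A·e^(−ρ/λ), the integral evaluates to A²·[π·λ^3].
Hence A² = 1/[π·λ^3].
With λ = 5.025: A² = 0.0025087 and A = 0.050087.

A^2 ≈ 0.002509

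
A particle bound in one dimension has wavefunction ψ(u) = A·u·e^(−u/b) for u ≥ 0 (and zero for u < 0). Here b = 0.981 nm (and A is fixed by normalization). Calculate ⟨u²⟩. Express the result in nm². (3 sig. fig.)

⟨u^2⟩ ≈ 2.89 nm^2

By definition ⟨u²⟩ = ∫ u^2 |ψ(u)|² du.
Since the A² factors cancel between numerator and denominator, ⟨u²⟩ = 3·b^2.
With b = 0.981, ⟨u^2⟩ = 2.887.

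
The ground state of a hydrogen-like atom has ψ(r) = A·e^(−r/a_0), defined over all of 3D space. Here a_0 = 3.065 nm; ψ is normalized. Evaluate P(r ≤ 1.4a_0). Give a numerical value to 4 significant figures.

P ≈ 0.5305

P = ∫ |ψ|² 4πr² dr over r ≤ 1.4a_0.
A² is fixed by ∫₀^∞ 4πr²|ψ|² dr = 1, i.e. A² = (π·a_0^3)^(−1).
Let u = r/a_0; then A², 4π and the length scale all cancel, so P = ∫_{0}^{1.4} u^2·e^(-2·u) du ÷ ∫_{0}^{∞} u^2·e^(-2·u) du.
Using ∫ u^2·e^(-2·u) du = -(2·u^2 + 2·u + 1)·e^(-2·u)/4, the numerator is 1/4 - 193·e^(-14/5)/100 and the denominator is 1/4.
The region integral divided by the full integral gives P = 0.53055.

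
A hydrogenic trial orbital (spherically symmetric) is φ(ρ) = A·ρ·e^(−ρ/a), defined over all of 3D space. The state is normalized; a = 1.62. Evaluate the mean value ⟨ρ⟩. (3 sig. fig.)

⟨ρ⟩ ≈ 4.05

By definition ⟨ρ⟩ = ∫ ρ |φ(ρ)|² 4πρ² dρ.
Recall ∫₀^∞ ρ^m e^(−ρ/β) dρ = m!·β^(m+1), the ratio of the moment integral to the normalization integral gives ⟨ρ⟩ = 5·a/2.
With a = 1.62, ⟨ρ⟩ = 4.050.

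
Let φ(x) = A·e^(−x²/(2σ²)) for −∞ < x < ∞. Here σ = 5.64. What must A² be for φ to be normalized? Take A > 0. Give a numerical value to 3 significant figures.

A^2 ≈ 0.100

Require ∫ |φ|² dx = 1 over the whole domain.
With ∫_{−∞}^{∞} x^(2m) e^(−αx²) dx = (2m−1)!!·√π / (2^m α^(m+1/2)), ∫|φ|² dx = A²·(√(π)·σ).
Setting this equal to 1 gives A² = 1/(√(π)·σ).
Substituting σ = 5.64 gives A² = 0.1000, so A = 0.3163.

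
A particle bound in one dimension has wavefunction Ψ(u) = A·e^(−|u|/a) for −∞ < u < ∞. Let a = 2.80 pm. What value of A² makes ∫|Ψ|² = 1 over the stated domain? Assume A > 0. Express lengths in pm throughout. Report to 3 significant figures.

A^2 ≈ 0.357 pm^(-1)

Normalization requires ∫|Ψ|² du = 1, integrated from −∞ to ∞.
Using ∫₀^∞ uⁿ e^(−αu) du = n!/αⁿ⁺¹, carrying out the integral gives A² · a.
Setting this equal to 1 gives A² = 1/(a).
Plugging in a = 2.80 yields A = 0.5976.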